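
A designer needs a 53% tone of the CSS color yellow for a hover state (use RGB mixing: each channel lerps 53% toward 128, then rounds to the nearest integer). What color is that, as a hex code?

CSS yellow is rgb(255, 255, 0).
Lerp each channel 53% toward 128:
  R: 255 − 67.31 = 187.69 → 188
  G: 255 − 67.31 = 187.69 → 188
  B: 0 + 0.53×(128−0) = 0 + 67.84 = 67.84 → 68
rgb(188, 188, 68) = #bcbc44.

#bcbc44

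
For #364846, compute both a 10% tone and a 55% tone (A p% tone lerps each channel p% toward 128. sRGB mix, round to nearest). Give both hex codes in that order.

#3d4e4c, #5f6766

#364846 is rgb(54, 72, 70).
10% tone:
  R: 54 + 0.1×(128−54) = 54 + 7.4 = 61.4 → 61
  G: 72 + 5.6 = 77.6 → 78
  B: 70 + 0.1×(128−70) = 70 + 5.8 = 75.8 → 76
  → #3d4e4c
55% tone:
  R: 54 + 40.7 = 94.7 → 95
  G: 72 + 30.8 = 102.8 → 103
  B: 70 + 31.9 = 101.9 → 102
  → #5f6766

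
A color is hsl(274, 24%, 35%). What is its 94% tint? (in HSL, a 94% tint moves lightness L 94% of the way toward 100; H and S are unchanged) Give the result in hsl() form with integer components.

L moves 94% from 35 toward 100: 35 + 61.1 = 96.1 → 96.
H and S are unchanged.

hsl(274, 24%, 96%)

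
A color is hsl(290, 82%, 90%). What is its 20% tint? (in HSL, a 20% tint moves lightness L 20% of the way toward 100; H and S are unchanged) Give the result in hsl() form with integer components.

L moves 20% from 90 toward 100: 90 + 2 = 92 → 92.
H and S are unchanged.

hsl(290, 82%, 92%)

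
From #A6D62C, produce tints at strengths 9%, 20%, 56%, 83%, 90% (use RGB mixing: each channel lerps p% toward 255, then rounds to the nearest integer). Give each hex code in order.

#A6D62C is rgb(166, 214, 44).
9%: (166 + 8.01 = 174.01→174, 214 + 3.69 = 217.69→218, 44 + 18.99 = 62.99→63) → #AEDA3F
20%: (166 + 17.8 = 183.8→184, 214 + 8.2 = 222.2→222, 44 + 42.2 = 86.2→86) → #B8DE56
56%: (166 + 49.84 = 215.84→216, 214 + 22.96 = 236.96→237, 44 + 118.16 = 162.16→162) → #D8EDA2
83%: (166 + 73.87 = 239.87→240, 214 + 34.03 = 248.03→248, 44 + 175.13 = 219.13→219) → #F0F8DB
90%: (166 + 80.1 = 246.1→246, 214 + 36.9 = 250.9→251, 44 + 189.9 = 233.9→234) → #F6FBEA

#AEDA3F, #B8DE56, #D8EDA2, #F0F8DB, #F6FBEA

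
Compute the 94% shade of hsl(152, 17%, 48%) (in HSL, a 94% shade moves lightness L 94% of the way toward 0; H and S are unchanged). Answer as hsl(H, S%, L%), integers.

hsl(152, 17%, 3%)

L moves 94% from 48 toward 0: 48 − 45.12 = 2.88 → 3.
H and S are unchanged.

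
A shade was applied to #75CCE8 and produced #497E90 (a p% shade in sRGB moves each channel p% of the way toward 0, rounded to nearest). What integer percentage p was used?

38%

#75CCE8 is rgb(117, 204, 232); #497E90 is rgb(73, 126, 144).
On the B channel (widest range): 144 ≈ 232 + (p/100)(0 − 232), so p ≈ 100×(144 − 232)/(0 − 232) = -8800/-232 = 37.93.
p = 38 reproduces all three channels after rounding.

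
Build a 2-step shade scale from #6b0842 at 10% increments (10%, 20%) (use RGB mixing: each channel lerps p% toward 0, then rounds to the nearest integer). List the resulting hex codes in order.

#60073b, #560635

#6b0842 is rgb(107, 8, 66).
10%: (107 − 10.7 = 96.3→96, 8 − 0.8 = 7.2→7, 66 − 6.6 = 59.4→59) → #60073b
20%: (107 − 21.4 = 85.6→86, 8 − 1.6 = 6.4→6, 66 − 13.2 = 52.8→53) → #560635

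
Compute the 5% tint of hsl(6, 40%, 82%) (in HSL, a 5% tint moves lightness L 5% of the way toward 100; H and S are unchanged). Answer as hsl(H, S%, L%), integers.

hsl(6, 40%, 83%)

L moves 5% from 82 toward 100: 82 + 0.9 = 82.9 → 83.
H and S are unchanged.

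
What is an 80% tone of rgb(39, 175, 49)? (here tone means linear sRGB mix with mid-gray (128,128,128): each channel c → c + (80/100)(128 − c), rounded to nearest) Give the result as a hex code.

An 80% tone moves each channel 80% toward 128:
  R: 39 + 71.2 = 110.2 → 110
  G: 175 + 0.8×(128−175) = 175 − 37.6 = 137.4 → 137
  B: 49 + 0.8×(128−49) = 49 + 63.2 = 112.2 → 112
rgb(110, 137, 112) = #6E8970.

#6E8970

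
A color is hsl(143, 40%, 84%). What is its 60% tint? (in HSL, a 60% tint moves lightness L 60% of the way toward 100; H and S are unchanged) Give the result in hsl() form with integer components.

hsl(143, 40%, 94%)

L moves 60% from 84 toward 100: 84 + 9.6 = 93.6 → 94.
H and S are unchanged.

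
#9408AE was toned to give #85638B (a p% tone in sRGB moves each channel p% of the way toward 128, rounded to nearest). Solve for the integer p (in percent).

76%

#9408AE is rgb(148, 8, 174); #85638B is rgb(133, 99, 139).
On the G channel (widest range): 99 ≈ 8 + (p/100)(128 − 8), so p ≈ 100×(99 − 8)/(128 − 8) = 9100/120 = 75.83.
p = 76 reproduces all three channels after rounding.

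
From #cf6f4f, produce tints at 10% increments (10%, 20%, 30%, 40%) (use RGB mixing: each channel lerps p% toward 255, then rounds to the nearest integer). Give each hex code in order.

#cf6f4f is rgb(207, 111, 79).
10%: (207 + 4.8 = 211.8→212, 111 + 14.4 = 125.4→125, 79 + 17.6 = 96.6→97) → #d47d61
20%: (207 + 9.6 = 216.6→217, 111 + 28.8 = 139.8→140, 79 + 35.2 = 114.2→114) → #d98c72
30%: (207 + 14.4 = 221.4→221, 111 + 43.2 = 154.2→154, 79 + 52.8 = 131.8→132) → #dd9a84
40%: (207 + 19.2 = 226.2→226, 111 + 57.6 = 168.6→169, 79 + 70.4 = 149.4→149) → #e2a995

#d47d61, #d98c72, #dd9a84, #e2a995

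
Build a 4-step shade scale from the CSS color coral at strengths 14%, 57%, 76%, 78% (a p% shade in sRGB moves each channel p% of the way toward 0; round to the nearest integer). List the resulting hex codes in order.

CSS coral is rgb(255, 127, 80).
14%: (255 − 35.7 = 219.3→219, 127 − 17.78 = 109.22→109, 80 − 11.2 = 68.8→69) → #DB6D45
57%: (255 − 145.35 = 109.65→110, 127 − 72.39 = 54.61→55, 80 − 45.6 = 34.4→34) → #6E3722
76%: (255 − 193.8 = 61.2→61, 127 − 96.52 = 30.48→30, 80 − 60.8 = 19.2→19) → #3D1E13
78%: (255 − 198.9 = 56.1→56, 127 − 99.06 = 27.94→28, 80 − 62.4 = 17.6→18) → #381C12

#DB6D45, #6E3722, #3D1E13, #381C12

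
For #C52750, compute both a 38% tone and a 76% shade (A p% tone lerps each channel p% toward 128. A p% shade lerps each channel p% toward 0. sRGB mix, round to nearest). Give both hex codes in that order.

#AB4962, #2F0913

#C52750 is rgb(197, 39, 80).
38% tone:
  R: 197 − 26.22 = 170.78 → 171
  G: 39 + 0.38×(128−39) = 39 + 33.82 = 72.82 → 73
  B: 80 + 0.38×(128−80) = 80 + 18.24 = 98.24 → 98
  → #AB4962
76% shade:
  R: 197 − 149.72 = 47.28 → 47
  G: 39 + 0.76×(0−39) = 39 − 29.64 = 9.36 → 9
  B: 80 − 60.8 = 19.2 → 19
  → #2F0913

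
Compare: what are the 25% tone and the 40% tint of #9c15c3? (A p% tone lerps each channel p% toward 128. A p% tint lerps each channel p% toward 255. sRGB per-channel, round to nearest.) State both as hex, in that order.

#9c15c3 is rgb(156, 21, 195).
25% tone:
  R: 156 − 7 = 149 → 149
  G: 21 + 0.25×(128−21) = 21 + 26.75 = 47.75 → 48
  B: 195 − 16.75 = 178.25 → 178
  → #9530b2
40% tint:
  R: 156 + 39.6 = 195.6 → 196
  G: 21 + 93.6 = 114.6 → 115
  B: 195 + 0.4×(255−195) = 195 + 24 = 219 → 219
  → #c473db

#9530b2, #c473db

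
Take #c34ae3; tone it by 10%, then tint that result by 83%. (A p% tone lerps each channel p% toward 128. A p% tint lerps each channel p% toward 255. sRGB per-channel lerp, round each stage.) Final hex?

#f4e1f9

#c34ae3 is rgb(195, 74, 227).
Lerp each channel 10% toward 128:
  R: 195 − 6.7 = 188.3 → 188
  G: 74 + 0.1×(128−74) = 74 + 5.4 = 79.4 → 79
  B: 227 + 0.1×(128−227) = 227 − 9.9 = 217.1 → 217
After the tone: rgb(188, 79, 217) = #bc4fd9.
Lerp each channel 83% toward 255:
  R: 188 + 0.83×(255−188) = 188 + 55.61 = 243.61 → 244
  G: 79 + 146.08 = 225.08 → 225
  B: 217 + 0.83×(255−217) = 217 + 31.54 = 248.54 → 249
rgb(244, 225, 249) = #f4e1f9.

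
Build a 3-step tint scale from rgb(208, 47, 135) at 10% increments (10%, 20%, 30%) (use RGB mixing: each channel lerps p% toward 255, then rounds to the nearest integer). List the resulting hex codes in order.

10%: (208 + 4.7 = 212.7→213, 47 + 20.8 = 67.8→68, 135 + 12 = 147→147) → #D54493
20%: (208 + 9.4 = 217.4→217, 47 + 41.6 = 88.6→89, 135 + 24 = 159→159) → #D9599F
30%: (208 + 14.1 = 222.1→222, 47 + 62.4 = 109.4→109, 135 + 36 = 171→171) → #DE6DAB

#D54493, #D9599F, #DE6DAB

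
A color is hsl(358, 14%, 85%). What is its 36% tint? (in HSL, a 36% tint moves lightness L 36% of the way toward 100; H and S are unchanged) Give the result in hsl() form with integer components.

L moves 36% from 85 toward 100: 85 + 5.4 = 90.4 → 90.
H and S are unchanged.

hsl(358, 14%, 90%)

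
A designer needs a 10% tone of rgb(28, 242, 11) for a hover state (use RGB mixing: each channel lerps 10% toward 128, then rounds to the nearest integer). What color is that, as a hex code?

#26e717

Per channel, c → c + 0.1(128 − c):
  R: 28 + 0.1×(128−28) = 28 + 10 = 38 → 38
  G: 242 − 11.4 = 230.6 → 231
  B: 11 + 0.1×(128−11) = 11 + 11.7 = 22.7 → 23
rgb(38, 231, 23) = #26e717.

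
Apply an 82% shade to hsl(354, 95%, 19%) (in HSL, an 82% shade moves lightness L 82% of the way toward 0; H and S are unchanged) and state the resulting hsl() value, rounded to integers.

L moves 82% from 19 toward 0: 19 − 15.58 = 3.42 → 3.
H and S are unchanged.

hsl(354, 95%, 3%)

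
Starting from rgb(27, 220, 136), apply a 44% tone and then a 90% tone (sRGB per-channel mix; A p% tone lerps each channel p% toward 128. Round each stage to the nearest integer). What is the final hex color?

Per channel, c → c + 0.44(128 − c):
  R: 27 + 0.44×(128−27) = 27 + 44.44 = 71.44 → 71
  G: 220 − 40.48 = 179.52 → 180
  B: 136 + 0.44×(128−136) = 136 − 3.52 = 132.48 → 132
After the tone: rgb(71, 180, 132) = #47b484.
Per channel, c → c + 0.9(128 − c):
  R: 71 + 51.3 = 122.3 → 122
  G: 180 + 0.9×(128−180) = 180 − 46.8 = 133.2 → 133
  B: 132 + 0.9×(128−132) = 132 − 3.6 = 128.4 → 128
rgb(122, 133, 128) = #7a8580.

#7a8580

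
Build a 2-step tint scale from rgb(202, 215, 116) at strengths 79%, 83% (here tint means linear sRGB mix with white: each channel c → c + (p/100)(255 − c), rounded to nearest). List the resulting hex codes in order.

#F4F7E2, #F6F8E7

79%: (202 + 41.87 = 243.87→244, 215 + 31.6 = 246.6→247, 116 + 109.81 = 225.81→226) → #F4F7E2
83%: (202 + 43.99 = 245.99→246, 215 + 33.2 = 248.2→248, 116 + 115.37 = 231.37→231) → #F6F8E7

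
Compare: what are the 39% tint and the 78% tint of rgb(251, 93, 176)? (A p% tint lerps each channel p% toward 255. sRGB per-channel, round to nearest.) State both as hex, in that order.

39% tint:
  R: 251 + 0.39×(255−251) = 251 + 1.56 = 252.56 → 253
  G: 93 + 0.39×(255−93) = 93 + 63.18 = 156.18 → 156
  B: 176 + 0.39×(255−176) = 176 + 30.81 = 206.81 → 207
  → #fd9ccf
78% tint:
  R: 251 + 0.78×(255−251) = 251 + 3.12 = 254.12 → 254
  G: 93 + 0.78×(255−93) = 93 + 126.36 = 219.36 → 219
  B: 176 + 0.78×(255−176) = 176 + 61.62 = 237.62 → 238
  → #fedbee

#fd9ccf, #fedbee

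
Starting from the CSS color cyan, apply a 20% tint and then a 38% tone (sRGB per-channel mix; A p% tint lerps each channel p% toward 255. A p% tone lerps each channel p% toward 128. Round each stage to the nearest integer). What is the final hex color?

#50cfcf

CSS cyan is rgb(0, 255, 255).
Per channel, c → c + 0.2(255 − c):
  R: 0 + 51 = 51 → 51
  G: 255 + 0.2×(255−255) = 255 + 0 = 255 → 255
  B: 255 + 0.2×(255−255) = 255 + 0 = 255 → 255
After the tint: rgb(51, 255, 255) = #33ffff.
Lerp each channel 38% toward 128:
  R: 51 + 29.26 = 80.26 → 80
  G: 255 − 48.26 = 206.74 → 207
  B: 255 + 0.38×(128−255) = 255 − 48.26 = 206.74 → 207
rgb(80, 207, 207) = #50cfcf.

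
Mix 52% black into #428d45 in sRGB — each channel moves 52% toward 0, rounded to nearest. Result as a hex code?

#204421

#428d45 is rgb(66, 141, 69).
Per channel, c → c + 0.52(0 − c):
  R: 66 + 0.52×(0−66) = 66 − 34.32 = 31.68 → 32
  G: 141 + 0.52×(0−141) = 141 − 73.32 = 67.68 → 68
  B: 69 + 0.52×(0−69) = 69 − 35.88 = 33.12 → 33
rgb(32, 68, 33) = #204421.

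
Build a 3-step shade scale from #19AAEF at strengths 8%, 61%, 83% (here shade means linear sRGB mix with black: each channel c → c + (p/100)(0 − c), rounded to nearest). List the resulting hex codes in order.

#179CDC, #0A425D, #041D29

#19AAEF is rgb(25, 170, 239).
8%: (25 − 2 = 23→23, 170 − 13.6 = 156.4→156, 239 − 19.12 = 219.88→220) → #179CDC
61%: (25 − 15.25 = 9.75→10, 170 − 103.7 = 66.3→66, 239 − 145.79 = 93.21→93) → #0A425D
83%: (25 − 20.75 = 4.25→4, 170 − 141.1 = 28.9→29, 239 − 198.37 = 40.63→41) → #041D29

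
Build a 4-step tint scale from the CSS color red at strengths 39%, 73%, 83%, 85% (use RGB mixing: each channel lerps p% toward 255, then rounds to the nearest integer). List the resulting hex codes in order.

#FF6363, #FFBABA, #FFD4D4, #FFD9D9

CSS red is rgb(255, 0, 0).
39%: (255→255, 0 + 99.45 = 99.45→99, 0 + 99.45 = 99.45→99) → #FF6363
73%: (255→255, 0 + 186.15 = 186.15→186, 0 + 186.15 = 186.15→186) → #FFBABA
83%: (255→255, 0 + 211.65 = 211.65→212, 0 + 211.65 = 211.65→212) → #FFD4D4
85%: (255→255, 0 + 216.75 = 216.75→217, 0 + 216.75 = 216.75→217) → #FFD9D9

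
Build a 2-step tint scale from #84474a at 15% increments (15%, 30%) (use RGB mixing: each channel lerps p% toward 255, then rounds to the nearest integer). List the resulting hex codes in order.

#84474a is rgb(132, 71, 74).
15%: (132 + 18.45 = 150.45→150, 71 + 27.6 = 98.6→99, 74 + 27.15 = 101.15→101) → #966365
30%: (132 + 36.9 = 168.9→169, 71 + 55.2 = 126.2→126, 74 + 54.3 = 128.3→128) → #a97e80

#966365, #a97e80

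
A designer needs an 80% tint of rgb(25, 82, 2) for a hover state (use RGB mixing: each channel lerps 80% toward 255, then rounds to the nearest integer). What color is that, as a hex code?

An 80% tint moves each channel 80% toward 255:
  R: 25 + 0.8×(255−25) = 25 + 184 = 209 → 209
  G: 82 + 0.8×(255−82) = 82 + 138.4 = 220.4 → 220
  B: 2 + 0.8×(255−2) = 2 + 202.4 = 204.4 → 204
rgb(209, 220, 204) = #d1dccc.

#d1dccc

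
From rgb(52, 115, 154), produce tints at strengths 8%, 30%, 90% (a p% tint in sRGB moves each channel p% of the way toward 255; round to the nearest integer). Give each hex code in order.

#447EA2, #719DB8, #EBF1F5

8%: (52 + 16.24 = 68.24→68, 115 + 11.2 = 126.2→126, 154 + 8.08 = 162.08→162) → #447EA2
30%: (52 + 60.9 = 112.9→113, 115 + 42 = 157→157, 154 + 30.3 = 184.3→184) → #719DB8
90%: (52 + 182.7 = 234.7→235, 115 + 126 = 241→241, 154 + 90.9 = 244.9→245) → #EBF1F5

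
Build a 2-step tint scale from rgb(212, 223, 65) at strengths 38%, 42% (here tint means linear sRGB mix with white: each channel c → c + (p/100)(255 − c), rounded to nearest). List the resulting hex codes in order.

38%: (212 + 16.34 = 228.34→228, 223 + 12.16 = 235.16→235, 65 + 72.2 = 137.2→137) → #E4EB89
42%: (212 + 18.06 = 230.06→230, 223 + 13.44 = 236.44→236, 65 + 79.8 = 144.8→145) → #E6EC91

#E4EB89, #E6EC91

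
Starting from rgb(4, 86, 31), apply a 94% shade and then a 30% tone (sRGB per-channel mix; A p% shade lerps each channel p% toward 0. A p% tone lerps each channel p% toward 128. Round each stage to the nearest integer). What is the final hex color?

A 94% shade moves each channel 94% toward 0:
  R: 4 − 3.76 = 0.24 → 0
  G: 86 − 80.84 = 5.16 → 5
  B: 31 + 0.94×(0−31) = 31 − 29.14 = 1.86 → 2
After the shade: rgb(0, 5, 2) = #000502.
A 30% tone moves each channel 30% toward 128:
  R: 0 + 0.3×(128−0) = 0 + 38.4 = 38.4 → 38
  G: 5 + 0.3×(128−5) = 5 + 36.9 = 41.9 → 42
  B: 2 + 0.3×(128−2) = 2 + 37.8 = 39.8 → 40
rgb(38, 42, 40) = #262a28.

#262a28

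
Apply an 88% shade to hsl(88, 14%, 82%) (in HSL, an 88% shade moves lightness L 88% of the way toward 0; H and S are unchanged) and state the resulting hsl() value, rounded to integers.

L moves 88% from 82 toward 0: 82 − 72.16 = 9.84 → 10.
H and S are unchanged.

hsl(88, 14%, 10%)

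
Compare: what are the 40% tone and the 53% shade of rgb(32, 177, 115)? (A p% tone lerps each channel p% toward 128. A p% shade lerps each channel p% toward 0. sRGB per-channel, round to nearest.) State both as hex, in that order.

#469D78, #0F5336

40% tone:
  R: 32 + 0.4×(128−32) = 32 + 38.4 = 70.4 → 70
  G: 177 − 19.6 = 157.4 → 157
  B: 115 + 0.4×(128−115) = 115 + 5.2 = 120.2 → 120
  → #469D78
53% shade:
  R: 32 − 16.96 = 15.04 → 15
  G: 177 + 0.53×(0−177) = 177 − 93.81 = 83.19 → 83
  B: 115 + 0.53×(0−115) = 115 − 60.95 = 54.05 → 54
  → #0F5336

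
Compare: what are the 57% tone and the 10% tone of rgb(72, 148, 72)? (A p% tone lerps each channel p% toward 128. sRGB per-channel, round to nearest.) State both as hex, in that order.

57% tone:
  R: 72 + 0.57×(128−72) = 72 + 31.92 = 103.92 → 104
  G: 148 − 11.4 = 136.6 → 137
  B: 72 + 0.57×(128−72) = 72 + 31.92 = 103.92 → 104
  → #688968
10% tone:
  R: 72 + 0.1×(128−72) = 72 + 5.6 = 77.6 → 78
  G: 148 − 2 = 146 → 146
  B: 72 + 0.1×(128−72) = 72 + 5.6 = 77.6 → 78
  → #4E924E

#688968, #4E924E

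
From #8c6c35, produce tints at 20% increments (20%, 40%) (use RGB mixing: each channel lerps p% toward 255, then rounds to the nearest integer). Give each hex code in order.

#a3895d, #baa786

#8c6c35 is rgb(140, 108, 53).
20%: (140 + 23 = 163→163, 108 + 29.4 = 137.4→137, 53 + 40.4 = 93.4→93) → #a3895d
40%: (140 + 46 = 186→186, 108 + 58.8 = 166.8→167, 53 + 80.8 = 133.8→134) → #baa786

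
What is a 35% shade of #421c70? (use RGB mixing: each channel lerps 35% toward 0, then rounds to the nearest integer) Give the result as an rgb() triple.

#421c70 is rgb(66, 28, 112).
A 35% shade moves each channel 35% toward 0:
  R: 66 − 23.1 = 42.9 → 43
  G: 28 + 0.35×(0−28) = 28 − 9.8 = 18.2 → 18
  B: 112 + 0.35×(0−112) = 112 − 39.2 = 72.8 → 73

rgb(43, 18, 73)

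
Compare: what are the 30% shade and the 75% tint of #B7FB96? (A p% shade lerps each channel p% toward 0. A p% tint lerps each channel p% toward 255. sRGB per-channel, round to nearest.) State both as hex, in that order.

#80B069, #EDFEE5

#B7FB96 is rgb(183, 251, 150).
30% shade:
  R: 183 − 54.9 = 128.1 → 128
  G: 251 + 0.3×(0−251) = 251 − 75.3 = 175.7 → 176
  B: 150 + 0.3×(0−150) = 150 − 45 = 105 → 105
  → #80B069
75% tint:
  R: 183 + 54 = 237 → 237
  G: 251 + 3 = 254 → 254
  B: 150 + 78.75 = 228.75 → 229
  → #EDFEE5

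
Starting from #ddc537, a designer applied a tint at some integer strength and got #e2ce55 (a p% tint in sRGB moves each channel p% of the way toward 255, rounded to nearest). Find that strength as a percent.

#ddc537 is rgb(221, 197, 55); #e2ce55 is rgb(226, 206, 85).
On the B channel (widest range): 85 ≈ 55 + (p/100)(255 − 55), so p ≈ 100×(85 − 55)/(255 − 55) = 3000/200 = 15.00.
p = 15 reproduces all three channels after rounding.

15%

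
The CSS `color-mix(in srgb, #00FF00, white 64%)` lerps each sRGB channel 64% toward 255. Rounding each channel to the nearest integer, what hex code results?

#A3FFA3

#00FF00 is rgb(0, 255, 0).
Per channel, c → c + 0.64(255 − c):
  R: 0 + 0.64×(255−0) = 0 + 163.2 = 163.2 → 163
  G: 255 + 0 = 255 → 255
  B: 0 + 163.2 = 163.2 → 163
rgb(163, 255, 163) = #A3FFA3.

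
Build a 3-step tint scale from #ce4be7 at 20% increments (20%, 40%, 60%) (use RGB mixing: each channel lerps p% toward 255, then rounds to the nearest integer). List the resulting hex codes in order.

#ce4be7 is rgb(206, 75, 231).
20%: (206 + 9.8 = 215.8→216, 75 + 36 = 111→111, 231 + 4.8 = 235.8→236) → #d86fec
40%: (206 + 19.6 = 225.6→226, 75 + 72 = 147→147, 231 + 9.6 = 240.6→241) → #e293f1
60%: (206 + 29.4 = 235.4→235, 75 + 108 = 183→183, 231 + 14.4 = 245.4→245) → #ebb7f5

#d86fec, #e293f1, #ebb7f5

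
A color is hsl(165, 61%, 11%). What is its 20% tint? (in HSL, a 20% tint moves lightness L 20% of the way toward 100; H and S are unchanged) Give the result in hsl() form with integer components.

L moves 20% from 11 toward 100: 11 + 17.8 = 28.8 → 29.
H and S are unchanged.

hsl(165, 61%, 29%)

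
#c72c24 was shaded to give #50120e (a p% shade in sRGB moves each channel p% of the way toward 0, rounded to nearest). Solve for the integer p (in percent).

60%

#c72c24 is rgb(199, 44, 36); #50120e is rgb(80, 18, 14).
On the R channel (widest range): 80 ≈ 199 + (p/100)(0 − 199), so p ≈ 100×(80 − 199)/(0 − 199) = -11900/-199 = 59.80.
p = 60 reproduces all three channels after rounding.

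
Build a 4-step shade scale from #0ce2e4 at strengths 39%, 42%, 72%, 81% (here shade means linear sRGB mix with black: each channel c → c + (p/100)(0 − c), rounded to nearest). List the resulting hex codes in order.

#078a8b, #078384, #033f40, #022b2b

#0ce2e4 is rgb(12, 226, 228).
39%: (12 − 4.68 = 7.32→7, 226 − 88.14 = 137.86→138, 228 − 88.92 = 139.08→139) → #078a8b
42%: (12 − 5.04 = 6.96→7, 226 − 94.92 = 131.08→131, 228 − 95.76 = 132.24→132) → #078384
72%: (12 − 8.64 = 3.36→3, 226 − 162.72 = 63.28→63, 228 − 164.16 = 63.84→64) → #033f40
81%: (12 − 9.72 = 2.28→2, 226 − 183.06 = 42.94→43, 228 − 184.68 = 43.32→43) → #022b2b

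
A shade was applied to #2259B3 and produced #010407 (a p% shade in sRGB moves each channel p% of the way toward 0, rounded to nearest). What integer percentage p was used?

#2259B3 is rgb(34, 89, 179); #010407 is rgb(1, 4, 7).
On the B channel (widest range): 7 ≈ 179 + (p/100)(0 − 179), so p ≈ 100×(7 − 179)/(0 − 179) = -17200/-179 = 96.09.
p = 96 reproduces all three channels after rounding.

96%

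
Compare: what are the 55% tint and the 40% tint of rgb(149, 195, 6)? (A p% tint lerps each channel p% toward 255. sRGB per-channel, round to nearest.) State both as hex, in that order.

#cfe48f, #bfdb6a

55% tint:
  R: 149 + 0.55×(255−149) = 149 + 58.3 = 207.3 → 207
  G: 195 + 0.55×(255−195) = 195 + 33 = 228 → 228
  B: 6 + 0.55×(255−6) = 6 + 136.95 = 142.95 → 143
  → #cfe48f
40% tint:
  R: 149 + 0.4×(255−149) = 149 + 42.4 = 191.4 → 191
  G: 195 + 0.4×(255−195) = 195 + 24 = 219 → 219
  B: 6 + 0.4×(255−6) = 6 + 99.6 = 105.6 → 106
  → #bfdb6a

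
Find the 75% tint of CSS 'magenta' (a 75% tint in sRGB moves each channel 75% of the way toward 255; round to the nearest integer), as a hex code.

CSS magenta is rgb(255, 0, 255).
Per channel, c → c + 0.75(255 − c):
  R: 255 + 0.75×(255−255) = 255 + 0 = 255 → 255
  G: 0 + 0.75×(255−0) = 0 + 191.25 = 191.25 → 191
  B: 255 + 0 = 255 → 255
rgb(255, 191, 255) = #FFBFFF.

#FFBFFF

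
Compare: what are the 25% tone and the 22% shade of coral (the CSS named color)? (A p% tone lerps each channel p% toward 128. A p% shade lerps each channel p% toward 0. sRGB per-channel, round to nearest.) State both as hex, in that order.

CSS coral is rgb(255, 127, 80).
25% tone:
  R: 255 + 0.25×(128−255) = 255 − 31.75 = 223.25 → 223
  G: 127 + 0.25×(128−127) = 127 + 0.25 = 127.25 → 127
  B: 80 + 12 = 92 → 92
  → #df7f5c
22% shade:
  R: 255 + 0.22×(0−255) = 255 − 56.1 = 198.9 → 199
  G: 127 + 0.22×(0−127) = 127 − 27.94 = 99.06 → 99
  B: 80 − 17.6 = 62.4 → 62
  → #c7633e

#df7f5c, #c7633e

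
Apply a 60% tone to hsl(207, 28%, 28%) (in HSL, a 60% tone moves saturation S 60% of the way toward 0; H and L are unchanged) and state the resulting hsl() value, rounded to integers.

S moves 60% from 28 toward 0: 28 − 16.8 = 11.2 → 11.
H and L are unchanged.

hsl(207, 11%, 28%)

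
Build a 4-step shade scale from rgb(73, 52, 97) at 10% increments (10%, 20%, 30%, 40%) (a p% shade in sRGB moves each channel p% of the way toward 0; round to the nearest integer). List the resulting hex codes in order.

10%: (73 − 7.3 = 65.7→66, 52 − 5.2 = 46.8→47, 97 − 9.7 = 87.3→87) → #422F57
20%: (73 − 14.6 = 58.4→58, 52 − 10.4 = 41.6→42, 97 − 19.4 = 77.6→78) → #3A2A4E
30%: (73 − 21.9 = 51.1→51, 52 − 15.6 = 36.4→36, 97 − 29.1 = 67.9→68) → #332444
40%: (73 − 29.2 = 43.8→44, 52 − 20.8 = 31.2→31, 97 − 38.8 = 58.2→58) → #2C1F3A

#422F57, #3A2A4E, #332444, #2C1F3A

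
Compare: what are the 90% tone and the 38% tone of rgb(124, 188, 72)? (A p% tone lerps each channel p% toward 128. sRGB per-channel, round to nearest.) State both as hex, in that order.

90% tone:
  R: 124 + 0.9×(128−124) = 124 + 3.6 = 127.6 → 128
  G: 188 − 54 = 134 → 134
  B: 72 + 0.9×(128−72) = 72 + 50.4 = 122.4 → 122
  → #80867a
38% tone:
  R: 124 + 0.38×(128−124) = 124 + 1.52 = 125.52 → 126
  G: 188 + 0.38×(128−188) = 188 − 22.8 = 165.2 → 165
  B: 72 + 21.28 = 93.28 → 93
  → #7ea55d

#80867a, #7ea55d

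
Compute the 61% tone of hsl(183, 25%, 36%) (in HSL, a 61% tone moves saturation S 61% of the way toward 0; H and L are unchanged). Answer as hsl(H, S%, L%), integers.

S moves 61% from 25 toward 0: 25 − 15.25 = 9.75 → 10.
H and L are unchanged.

hsl(183, 10%, 36%)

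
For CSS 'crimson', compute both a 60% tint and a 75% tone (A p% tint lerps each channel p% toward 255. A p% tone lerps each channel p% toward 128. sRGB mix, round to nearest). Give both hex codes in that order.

#f1a1b1, #97656f

CSS crimson is rgb(220, 20, 60).
60% tint:
  R: 220 + 21 = 241 → 241
  G: 20 + 0.6×(255−20) = 20 + 141 = 161 → 161
  B: 60 + 0.6×(255−60) = 60 + 117 = 177 → 177
  → #f1a1b1
75% tone:
  R: 220 + 0.75×(128−220) = 220 − 69 = 151 → 151
  G: 20 + 81 = 101 → 101
  B: 60 + 51 = 111 → 111
  → #97656f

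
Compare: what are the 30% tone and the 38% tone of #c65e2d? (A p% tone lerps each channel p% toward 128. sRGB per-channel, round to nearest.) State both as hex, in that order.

#b16846, #ab6b4d

#c65e2d is rgb(198, 94, 45).
30% tone:
  R: 198 + 0.3×(128−198) = 198 − 21 = 177 → 177
  G: 94 + 10.2 = 104.2 → 104
  B: 45 + 24.9 = 69.9 → 70
  → #b16846
38% tone:
  R: 198 + 0.38×(128−198) = 198 − 26.6 = 171.4 → 171
  G: 94 + 0.38×(128−94) = 94 + 12.92 = 106.92 → 107
  B: 45 + 31.54 = 76.54 → 77
  → #ab6b4d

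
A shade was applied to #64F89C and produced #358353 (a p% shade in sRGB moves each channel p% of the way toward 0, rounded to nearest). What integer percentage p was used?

#64F89C is rgb(100, 248, 156); #358353 is rgb(53, 131, 83).
On the G channel (widest range): 131 ≈ 248 + (p/100)(0 − 248), so p ≈ 100×(131 − 248)/(0 − 248) = -11700/-248 = 47.18.
p = 47 reproduces all three channels after rounding.

47%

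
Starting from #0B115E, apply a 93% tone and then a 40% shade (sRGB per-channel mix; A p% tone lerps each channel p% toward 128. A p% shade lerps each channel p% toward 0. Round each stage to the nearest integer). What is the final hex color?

#0B115E is rgb(11, 17, 94).
Lerp each channel 93% toward 128:
  R: 11 + 0.93×(128−11) = 11 + 108.81 = 119.81 → 120
  G: 17 + 0.93×(128−17) = 17 + 103.23 = 120.23 → 120
  B: 94 + 0.93×(128−94) = 94 + 31.62 = 125.62 → 126
After the tone: rgb(120, 120, 126) = #78787E.
A 40% shade moves each channel 40% toward 0:
  R: 120 + 0.4×(0−120) = 120 − 48 = 72 → 72
  G: 120 + 0.4×(0−120) = 120 − 48 = 72 → 72
  B: 126 + 0.4×(0−126) = 126 − 50.4 = 75.6 → 76
rgb(72, 72, 76) = #48484C.

#48484C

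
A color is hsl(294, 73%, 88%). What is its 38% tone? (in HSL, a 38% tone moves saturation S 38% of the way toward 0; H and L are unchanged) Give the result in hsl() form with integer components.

S moves 38% from 73 toward 0: 73 − 27.74 = 45.26 → 45.
H and L are unchanged.

hsl(294, 45%, 88%)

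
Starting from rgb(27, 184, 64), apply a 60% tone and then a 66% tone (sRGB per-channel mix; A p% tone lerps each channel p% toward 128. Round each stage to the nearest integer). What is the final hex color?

#728777

A 60% tone moves each channel 60% toward 128:
  R: 27 + 0.6×(128−27) = 27 + 60.6 = 87.6 → 88
  G: 184 − 33.6 = 150.4 → 150
  B: 64 + 0.6×(128−64) = 64 + 38.4 = 102.4 → 102
After the tone: rgb(88, 150, 102) = #589666.
Per channel, c → c + 0.66(128 − c):
  R: 88 + 26.4 = 114.4 → 114
  G: 150 − 14.52 = 135.48 → 135
  B: 102 + 17.16 = 119.16 → 119
rgb(114, 135, 119) = #728777.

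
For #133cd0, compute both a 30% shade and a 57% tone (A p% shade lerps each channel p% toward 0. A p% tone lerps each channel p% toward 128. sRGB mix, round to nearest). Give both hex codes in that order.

#0d2a92, #5163a2

#133cd0 is rgb(19, 60, 208).
30% shade:
  R: 19 + 0.3×(0−19) = 19 − 5.7 = 13.3 → 13
  G: 60 + 0.3×(0−60) = 60 − 18 = 42 → 42
  B: 208 + 0.3×(0−208) = 208 − 62.4 = 145.6 → 146
  → #0d2a92
57% tone:
  R: 19 + 0.57×(128−19) = 19 + 62.13 = 81.13 → 81
  G: 60 + 38.76 = 98.76 → 99
  B: 208 − 45.6 = 162.4 → 162
  → #5163a2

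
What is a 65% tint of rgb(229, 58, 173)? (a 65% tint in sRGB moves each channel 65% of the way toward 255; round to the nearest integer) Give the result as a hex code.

#f6bae2

A 65% tint moves each channel 65% toward 255:
  R: 229 + 16.9 = 245.9 → 246
  G: 58 + 0.65×(255−58) = 58 + 128.05 = 186.05 → 186
  B: 173 + 53.3 = 226.3 → 226
rgb(246, 186, 226) = #f6bae2.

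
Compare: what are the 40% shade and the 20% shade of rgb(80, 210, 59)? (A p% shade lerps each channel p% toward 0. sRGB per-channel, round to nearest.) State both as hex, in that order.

40% shade:
  R: 80 + 0.4×(0−80) = 80 − 32 = 48 → 48
  G: 210 − 84 = 126 → 126
  B: 59 − 23.6 = 35.4 → 35
  → #307E23
20% shade:
  R: 80 − 16 = 64 → 64
  G: 210 + 0.2×(0−210) = 210 − 42 = 168 → 168
  B: 59 − 11.8 = 47.2 → 47
  → #40A82F

#307E23, #40A82F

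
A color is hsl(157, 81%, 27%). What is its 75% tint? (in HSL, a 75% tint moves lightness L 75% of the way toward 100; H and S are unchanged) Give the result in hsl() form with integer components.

L moves 75% from 27 toward 100: 27 + 54.75 = 81.75 → 82.
H and S are unchanged.

hsl(157, 81%, 82%)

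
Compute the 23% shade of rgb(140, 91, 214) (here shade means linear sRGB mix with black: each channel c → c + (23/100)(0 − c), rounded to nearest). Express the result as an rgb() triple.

A 23% shade moves each channel 23% toward 0:
  R: 140 + 0.23×(0−140) = 140 − 32.2 = 107.8 → 108
  G: 91 + 0.23×(0−91) = 91 − 20.93 = 70.07 → 70
  B: 214 − 49.22 = 164.78 → 165

rgb(108, 70, 165)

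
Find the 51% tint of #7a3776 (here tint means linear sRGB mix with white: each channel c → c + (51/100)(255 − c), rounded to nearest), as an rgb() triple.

rgb(190, 157, 188)

#7a3776 is rgb(122, 55, 118).
Per channel, c → c + 0.51(255 − c):
  R: 122 + 67.83 = 189.83 → 190
  G: 55 + 0.51×(255−55) = 55 + 102 = 157 → 157
  B: 118 + 0.51×(255−118) = 118 + 69.87 = 187.87 → 188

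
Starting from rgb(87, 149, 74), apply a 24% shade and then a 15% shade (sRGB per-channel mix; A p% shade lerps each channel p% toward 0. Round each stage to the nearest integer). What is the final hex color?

#386030

Per channel, c → c + 0.24(0 − c):
  R: 87 + 0.24×(0−87) = 87 − 20.88 = 66.12 → 66
  G: 149 + 0.24×(0−149) = 149 − 35.76 = 113.24 → 113
  B: 74 − 17.76 = 56.24 → 56
After the shade: rgb(66, 113, 56) = #427138.
Lerp each channel 15% toward 0:
  R: 66 + 0.15×(0−66) = 66 − 9.9 = 56.1 → 56
  G: 113 + 0.15×(0−113) = 113 − 16.95 = 96.05 → 96
  B: 56 + 0.15×(0−56) = 56 − 8.4 = 47.6 → 48
rgb(56, 96, 48) = #386030.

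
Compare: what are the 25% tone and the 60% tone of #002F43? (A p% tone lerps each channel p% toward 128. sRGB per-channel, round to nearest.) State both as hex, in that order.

#002F43 is rgb(0, 47, 67).
25% tone:
  R: 0 + 32 = 32 → 32
  G: 47 + 0.25×(128−47) = 47 + 20.25 = 67.25 → 67
  B: 67 + 0.25×(128−67) = 67 + 15.25 = 82.25 → 82
  → #204352
60% tone:
  R: 0 + 0.6×(128−0) = 0 + 76.8 = 76.8 → 77
  G: 47 + 0.6×(128−47) = 47 + 48.6 = 95.6 → 96
  B: 67 + 36.6 = 103.6 → 104
  → #4D6068

#204352, #4D6068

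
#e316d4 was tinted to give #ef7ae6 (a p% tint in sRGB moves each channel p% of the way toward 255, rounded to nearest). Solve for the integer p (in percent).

#e316d4 is rgb(227, 22, 212); #ef7ae6 is rgb(239, 122, 230).
On the G channel (widest range): 122 ≈ 22 + (p/100)(255 − 22), so p ≈ 100×(122 − 22)/(255 − 22) = 10000/233 = 42.92.
p = 43 reproduces all three channels after rounding.

43%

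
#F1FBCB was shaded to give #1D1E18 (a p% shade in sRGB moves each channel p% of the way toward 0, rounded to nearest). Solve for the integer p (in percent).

#F1FBCB is rgb(241, 251, 203); #1D1E18 is rgb(29, 30, 24).
On the G channel (widest range): 30 ≈ 251 + (p/100)(0 − 251), so p ≈ 100×(30 − 251)/(0 − 251) = -22100/-251 = 88.05.
p = 88 reproduces all three channels after rounding.

88%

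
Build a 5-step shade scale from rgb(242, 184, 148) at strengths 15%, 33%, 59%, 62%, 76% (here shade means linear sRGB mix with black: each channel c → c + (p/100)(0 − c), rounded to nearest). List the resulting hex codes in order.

#CE9C7E, #A27B63, #634B3D, #5C4638, #3A2C24

15%: (242 − 36.3 = 205.7→206, 184 − 27.6 = 156.4→156, 148 − 22.2 = 125.8→126) → #CE9C7E
33%: (242 − 79.86 = 162.14→162, 184 − 60.72 = 123.28→123, 148 − 48.84 = 99.16→99) → #A27B63
59%: (242 − 142.78 = 99.22→99, 184 − 108.56 = 75.44→75, 148 − 87.32 = 60.68→61) → #634B3D
62%: (242 − 150.04 = 91.96→92, 184 − 114.08 = 69.92→70, 148 − 91.76 = 56.24→56) → #5C4638
76%: (242 − 183.92 = 58.08→58, 184 − 139.84 = 44.16→44, 148 − 112.48 = 35.52→36) → #3A2C24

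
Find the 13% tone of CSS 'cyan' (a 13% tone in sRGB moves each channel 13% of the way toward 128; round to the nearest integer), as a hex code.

#11eeee

CSS cyan is rgb(0, 255, 255).
Lerp each channel 13% toward 128:
  R: 0 + 16.64 = 16.64 → 17
  G: 255 − 16.51 = 238.49 → 238
  B: 255 − 16.51 = 238.49 → 238
rgb(17, 238, 238) = #11eeee.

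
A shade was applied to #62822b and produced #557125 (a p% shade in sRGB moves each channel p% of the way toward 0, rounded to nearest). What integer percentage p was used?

#62822b is rgb(98, 130, 43); #557125 is rgb(85, 113, 37).
On the G channel (widest range): 113 ≈ 130 + (p/100)(0 − 130), so p ≈ 100×(113 − 130)/(0 − 130) = -1700/-130 = 13.08.
p = 13 reproduces all three channels after rounding.

13%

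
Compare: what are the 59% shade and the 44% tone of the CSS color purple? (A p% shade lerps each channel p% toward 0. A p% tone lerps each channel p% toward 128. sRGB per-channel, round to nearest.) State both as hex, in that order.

#340034, #803880

CSS purple is rgb(128, 0, 128).
59% shade:
  R: 128 − 75.52 = 52.48 → 52
  G: 0 + 0.59×(0−0) = 0 + 0 = 0 → 0
  B: 128 + 0.59×(0−128) = 128 − 75.52 = 52.48 → 52
  → #340034
44% tone:
  R: 128 + 0.44×(128−128) = 128 + 0 = 128 → 128
  G: 0 + 56.32 = 56.32 → 56
  B: 128 + 0.44×(128−128) = 128 + 0 = 128 → 128
  → #803880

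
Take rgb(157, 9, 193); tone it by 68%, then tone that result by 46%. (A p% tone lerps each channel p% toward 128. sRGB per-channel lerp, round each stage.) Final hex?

#856b8b

Per channel, c → c + 0.68(128 − c):
  R: 157 − 19.72 = 137.28 → 137
  G: 9 + 0.68×(128−9) = 9 + 80.92 = 89.92 → 90
  B: 193 + 0.68×(128−193) = 193 − 44.2 = 148.8 → 149
After the tone: rgb(137, 90, 149) = #895a95.
A 46% tone moves each channel 46% toward 128:
  R: 137 + 0.46×(128−137) = 137 − 4.14 = 132.86 → 133
  G: 90 + 0.46×(128−90) = 90 + 17.48 = 107.48 → 107
  B: 149 + 0.46×(128−149) = 149 − 9.66 = 139.34 → 139
rgb(133, 107, 139) = #856b8b.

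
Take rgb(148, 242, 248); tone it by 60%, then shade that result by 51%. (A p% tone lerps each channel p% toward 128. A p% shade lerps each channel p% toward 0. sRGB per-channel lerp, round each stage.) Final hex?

Per channel, c → c + 0.6(128 − c):
  R: 148 + 0.6×(128−148) = 148 − 12 = 136 → 136
  G: 242 − 68.4 = 173.6 → 174
  B: 248 + 0.6×(128−248) = 248 − 72 = 176 → 176
After the tone: rgb(136, 174, 176) = #88AEB0.
A 51% shade moves each channel 51% toward 0:
  R: 136 − 69.36 = 66.64 → 67
  G: 174 + 0.51×(0−174) = 174 − 88.74 = 85.26 → 85
  B: 176 − 89.76 = 86.24 → 86
rgb(67, 85, 86) = #435556.

#435556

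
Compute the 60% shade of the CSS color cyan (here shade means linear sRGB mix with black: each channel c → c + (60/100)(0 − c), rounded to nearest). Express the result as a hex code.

#006666

CSS cyan is rgb(0, 255, 255).
Per channel, c → c + 0.6(0 − c):
  R: 0 + 0 = 0 → 0
  G: 255 − 153 = 102 → 102
  B: 255 − 153 = 102 → 102
rgb(0, 102, 102) = #006666.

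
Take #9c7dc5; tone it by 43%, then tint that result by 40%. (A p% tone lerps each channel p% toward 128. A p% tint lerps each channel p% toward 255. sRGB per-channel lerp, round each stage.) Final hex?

#bcb2ca

#9c7dc5 is rgb(156, 125, 197).
Per channel, c → c + 0.43(128 − c):
  R: 156 + 0.43×(128−156) = 156 − 12.04 = 143.96 → 144
  G: 125 + 0.43×(128−125) = 125 + 1.29 = 126.29 → 126
  B: 197 − 29.67 = 167.33 → 167
After the tone: rgb(144, 126, 167) = #907ea7.
Per channel, c → c + 0.4(255 − c):
  R: 144 + 0.4×(255−144) = 144 + 44.4 = 188.4 → 188
  G: 126 + 0.4×(255−126) = 126 + 51.6 = 177.6 → 178
  B: 167 + 35.2 = 202.2 → 202
rgb(188, 178, 202) = #bcb2ca.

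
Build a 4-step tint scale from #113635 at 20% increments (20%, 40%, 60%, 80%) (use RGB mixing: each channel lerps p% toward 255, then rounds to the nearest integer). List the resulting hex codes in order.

#113635 is rgb(17, 54, 53).
20%: (17 + 47.6 = 64.6→65, 54 + 40.2 = 94.2→94, 53 + 40.4 = 93.4→93) → #415E5D
40%: (17 + 95.2 = 112.2→112, 54 + 80.4 = 134.4→134, 53 + 80.8 = 133.8→134) → #708686
60%: (17 + 142.8 = 159.8→160, 54 + 120.6 = 174.6→175, 53 + 121.2 = 174.2→174) → #A0AFAE
80%: (17 + 190.4 = 207.4→207, 54 + 160.8 = 214.8→215, 53 + 161.6 = 214.6→215) → #CFD7D7

#415E5D, #708686, #A0AFAE, #CFD7D7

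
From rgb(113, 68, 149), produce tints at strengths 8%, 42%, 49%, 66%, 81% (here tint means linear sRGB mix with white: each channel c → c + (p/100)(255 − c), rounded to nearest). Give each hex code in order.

#7c539d, #ad93c2, #b7a0c9, #cfbfdb, #e4dbeb

8%: (113 + 11.36 = 124.36→124, 68 + 14.96 = 82.96→83, 149 + 8.48 = 157.48→157) → #7c539d
42%: (113 + 59.64 = 172.64→173, 68 + 78.54 = 146.54→147, 149 + 44.52 = 193.52→194) → #ad93c2
49%: (113 + 69.58 = 182.58→183, 68 + 91.63 = 159.63→160, 149 + 51.94 = 200.94→201) → #b7a0c9
66%: (113 + 93.72 = 206.72→207, 68 + 123.42 = 191.42→191, 149 + 69.96 = 218.96→219) → #cfbfdb
81%: (113 + 115.02 = 228.02→228, 68 + 151.47 = 219.47→219, 149 + 85.86 = 234.86→235) → #e4dbeb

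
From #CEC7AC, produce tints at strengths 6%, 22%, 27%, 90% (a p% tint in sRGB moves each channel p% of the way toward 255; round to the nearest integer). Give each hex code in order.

#D1CAB1, #D9D3BE, #DBD6C2, #FAF9F7

#CEC7AC is rgb(206, 199, 172).
6%: (206 + 2.94 = 208.94→209, 199 + 3.36 = 202.36→202, 172 + 4.98 = 176.98→177) → #D1CAB1
22%: (206 + 10.78 = 216.78→217, 199 + 12.32 = 211.32→211, 172 + 18.26 = 190.26→190) → #D9D3BE
27%: (206 + 13.23 = 219.23→219, 199 + 15.12 = 214.12→214, 172 + 22.41 = 194.41→194) → #DBD6C2
90%: (206 + 44.1 = 250.1→250, 199 + 50.4 = 249.4→249, 172 + 74.7 = 246.7→247) → #FAF9F7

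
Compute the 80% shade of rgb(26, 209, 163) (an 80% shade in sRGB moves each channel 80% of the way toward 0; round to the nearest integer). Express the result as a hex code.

An 80% shade moves each channel 80% toward 0:
  R: 26 + 0.8×(0−26) = 26 − 20.8 = 5.2 → 5
  G: 209 + 0.8×(0−209) = 209 − 167.2 = 41.8 → 42
  B: 163 + 0.8×(0−163) = 163 − 130.4 = 32.6 → 33
rgb(5, 42, 33) = #052A21.

#052A21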